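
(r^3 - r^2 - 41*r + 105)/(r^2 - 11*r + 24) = (r^2 + 2*r - 35)/(r - 8)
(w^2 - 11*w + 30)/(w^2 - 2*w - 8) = (-w^2 + 11*w - 30)/(-w^2 + 2*w + 8)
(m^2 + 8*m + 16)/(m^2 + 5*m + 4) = (m + 4)/(m + 1)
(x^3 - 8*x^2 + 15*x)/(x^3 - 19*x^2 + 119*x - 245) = x*(x - 3)/(x^2 - 14*x + 49)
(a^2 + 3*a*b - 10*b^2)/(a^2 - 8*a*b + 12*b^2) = (a + 5*b)/(a - 6*b)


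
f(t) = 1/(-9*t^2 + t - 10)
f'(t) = (18*t - 1)/(-9*t^2 + t - 10)^2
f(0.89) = -0.06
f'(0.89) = 0.06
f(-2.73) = -0.01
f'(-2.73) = -0.01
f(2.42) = -0.02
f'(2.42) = 0.01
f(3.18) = -0.01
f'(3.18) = 0.01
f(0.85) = -0.06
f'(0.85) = 0.06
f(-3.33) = -0.01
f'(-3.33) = -0.00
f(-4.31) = -0.01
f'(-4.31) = -0.00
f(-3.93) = -0.01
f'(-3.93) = -0.00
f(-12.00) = 0.00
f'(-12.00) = 0.00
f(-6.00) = 0.00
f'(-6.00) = 0.00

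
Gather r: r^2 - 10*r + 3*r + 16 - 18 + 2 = r^2 - 7*r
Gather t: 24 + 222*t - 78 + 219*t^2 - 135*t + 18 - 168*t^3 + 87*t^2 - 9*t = -168*t^3 + 306*t^2 + 78*t - 36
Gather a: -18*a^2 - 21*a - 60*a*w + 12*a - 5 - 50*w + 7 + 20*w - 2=-18*a^2 + a*(-60*w - 9) - 30*w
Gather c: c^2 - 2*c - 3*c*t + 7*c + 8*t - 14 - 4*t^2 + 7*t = c^2 + c*(5 - 3*t) - 4*t^2 + 15*t - 14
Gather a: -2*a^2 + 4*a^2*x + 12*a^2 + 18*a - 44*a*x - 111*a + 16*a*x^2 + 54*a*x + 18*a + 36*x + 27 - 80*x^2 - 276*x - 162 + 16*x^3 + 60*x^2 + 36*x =a^2*(4*x + 10) + a*(16*x^2 + 10*x - 75) + 16*x^3 - 20*x^2 - 204*x - 135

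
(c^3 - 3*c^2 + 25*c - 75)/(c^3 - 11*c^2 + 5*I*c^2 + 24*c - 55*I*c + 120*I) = (c - 5*I)/(c - 8)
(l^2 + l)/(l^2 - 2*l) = (l + 1)/(l - 2)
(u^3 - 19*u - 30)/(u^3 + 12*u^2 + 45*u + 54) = (u^2 - 3*u - 10)/(u^2 + 9*u + 18)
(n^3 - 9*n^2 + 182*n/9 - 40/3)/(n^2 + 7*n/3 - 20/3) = (n^2 - 22*n/3 + 8)/(n + 4)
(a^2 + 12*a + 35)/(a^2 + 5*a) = (a + 7)/a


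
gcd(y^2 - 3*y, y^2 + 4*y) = y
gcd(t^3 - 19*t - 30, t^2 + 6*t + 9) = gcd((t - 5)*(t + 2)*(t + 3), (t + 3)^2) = t + 3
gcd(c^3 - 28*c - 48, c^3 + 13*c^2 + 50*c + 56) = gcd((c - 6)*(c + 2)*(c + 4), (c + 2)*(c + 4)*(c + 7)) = c^2 + 6*c + 8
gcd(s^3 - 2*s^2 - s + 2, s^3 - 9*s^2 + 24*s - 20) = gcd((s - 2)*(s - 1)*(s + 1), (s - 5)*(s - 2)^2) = s - 2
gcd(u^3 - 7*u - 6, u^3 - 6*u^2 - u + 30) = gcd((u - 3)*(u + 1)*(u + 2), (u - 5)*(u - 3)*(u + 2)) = u^2 - u - 6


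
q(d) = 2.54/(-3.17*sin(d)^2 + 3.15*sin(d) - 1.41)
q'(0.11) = -5.10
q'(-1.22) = -0.15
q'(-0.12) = -2.94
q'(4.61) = 0.04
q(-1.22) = -0.35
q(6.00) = -1.00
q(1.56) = -1.78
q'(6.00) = -1.86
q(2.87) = -3.20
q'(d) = 2.54*(6.34*sin(d)*cos(d) - 3.15*cos(d))/(-3.17*sin(d)^2 + 3.15*sin(d) - 1.41)^2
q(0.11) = -2.30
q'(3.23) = 3.20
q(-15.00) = -0.53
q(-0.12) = -1.39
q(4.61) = -0.33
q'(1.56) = 0.04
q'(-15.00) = 0.61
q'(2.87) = 5.64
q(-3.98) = -3.10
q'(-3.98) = -3.95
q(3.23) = -1.48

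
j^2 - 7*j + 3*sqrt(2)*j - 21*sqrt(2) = (j - 7)*(j + 3*sqrt(2))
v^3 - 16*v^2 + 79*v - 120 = (v - 8)*(v - 5)*(v - 3)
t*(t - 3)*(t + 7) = t^3 + 4*t^2 - 21*t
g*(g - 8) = g^2 - 8*g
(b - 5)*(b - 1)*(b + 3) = b^3 - 3*b^2 - 13*b + 15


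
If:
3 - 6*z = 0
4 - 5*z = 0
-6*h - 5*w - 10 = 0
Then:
No Solution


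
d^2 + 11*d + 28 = (d + 4)*(d + 7)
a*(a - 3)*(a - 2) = a^3 - 5*a^2 + 6*a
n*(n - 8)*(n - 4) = n^3 - 12*n^2 + 32*n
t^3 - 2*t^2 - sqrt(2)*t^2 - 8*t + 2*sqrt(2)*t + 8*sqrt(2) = (t - 4)*(t + 2)*(t - sqrt(2))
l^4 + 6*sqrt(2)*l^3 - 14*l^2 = l^2*(l - sqrt(2))*(l + 7*sqrt(2))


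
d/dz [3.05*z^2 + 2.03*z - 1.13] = 6.1*z + 2.03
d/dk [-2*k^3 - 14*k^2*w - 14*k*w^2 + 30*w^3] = -6*k^2 - 28*k*w - 14*w^2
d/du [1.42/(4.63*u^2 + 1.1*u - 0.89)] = (-13.1492*u - 1.562)/(4.63*u^2 + 1.1*u - 0.89)^2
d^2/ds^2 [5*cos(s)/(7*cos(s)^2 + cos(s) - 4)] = 5*(7*(1 - cos(s)^2)^2 - 49*cos(s)^5 - 70*cos(s)^3 + 10*cos(s)^2 + 152*cos(s) + 1)/(7*cos(s)^2 + cos(s) - 4)^3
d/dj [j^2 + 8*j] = 2*j + 8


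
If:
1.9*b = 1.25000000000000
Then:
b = 0.66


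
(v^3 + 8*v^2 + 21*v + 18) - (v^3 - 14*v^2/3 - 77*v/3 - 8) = 38*v^2/3 + 140*v/3 + 26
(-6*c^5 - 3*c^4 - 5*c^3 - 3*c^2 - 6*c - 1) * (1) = -6*c^5 - 3*c^4 - 5*c^3 - 3*c^2 - 6*c - 1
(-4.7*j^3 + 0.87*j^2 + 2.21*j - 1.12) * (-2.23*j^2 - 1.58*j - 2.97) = 10.481*j^5 + 5.4859*j^4 + 7.6561*j^3 - 3.5781*j^2 - 4.7941*j + 3.3264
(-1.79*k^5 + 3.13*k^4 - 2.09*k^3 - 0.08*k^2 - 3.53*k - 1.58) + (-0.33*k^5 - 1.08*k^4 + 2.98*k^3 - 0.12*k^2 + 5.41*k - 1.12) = -2.12*k^5 + 2.05*k^4 + 0.89*k^3 - 0.2*k^2 + 1.88*k - 2.7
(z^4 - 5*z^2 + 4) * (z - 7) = z^5 - 7*z^4 - 5*z^3 + 35*z^2 + 4*z - 28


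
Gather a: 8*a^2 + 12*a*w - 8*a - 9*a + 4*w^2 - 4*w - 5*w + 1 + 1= 8*a^2 + a*(12*w - 17) + 4*w^2 - 9*w + 2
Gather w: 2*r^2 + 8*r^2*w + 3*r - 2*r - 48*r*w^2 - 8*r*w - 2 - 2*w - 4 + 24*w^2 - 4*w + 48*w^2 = 2*r^2 + r + w^2*(72 - 48*r) + w*(8*r^2 - 8*r - 6) - 6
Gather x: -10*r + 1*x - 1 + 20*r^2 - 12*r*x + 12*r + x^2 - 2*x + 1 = 20*r^2 + 2*r + x^2 + x*(-12*r - 1)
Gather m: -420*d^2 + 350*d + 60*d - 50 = -420*d^2 + 410*d - 50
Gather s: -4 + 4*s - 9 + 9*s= 13*s - 13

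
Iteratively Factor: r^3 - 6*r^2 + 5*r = (r - 1)*(r^2 - 5*r) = (r - 5)*(r - 1)*(r)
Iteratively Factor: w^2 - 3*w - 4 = (w - 4)*(w + 1)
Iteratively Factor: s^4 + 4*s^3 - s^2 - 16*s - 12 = (s + 2)*(s^3 + 2*s^2 - 5*s - 6) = (s + 2)*(s + 3)*(s^2 - s - 2) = (s - 2)*(s + 2)*(s + 3)*(s + 1)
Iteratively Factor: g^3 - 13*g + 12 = (g - 3)*(g^2 + 3*g - 4) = (g - 3)*(g + 4)*(g - 1)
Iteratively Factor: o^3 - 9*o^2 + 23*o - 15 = (o - 3)*(o^2 - 6*o + 5) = (o - 5)*(o - 3)*(o - 1)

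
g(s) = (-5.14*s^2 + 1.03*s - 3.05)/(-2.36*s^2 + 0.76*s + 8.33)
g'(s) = (1.03 - 10.28*s)/(-2.36*s^2 + 0.76*s + 8.33) + (4.72*s - 0.76)*(-5.14*s^2 + 1.03*s - 3.05)/(-2.36*s^2 + 0.76*s + 8.33)^2 = (-1.4756*s^2 - 100.0284*s + 10.8979)/(5.5696*s^4 - 3.5872*s^3 - 38.74*s^2 + 12.6616*s + 69.3889)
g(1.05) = -1.17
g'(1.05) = -2.25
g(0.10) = -0.36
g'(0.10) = 0.01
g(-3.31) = 3.13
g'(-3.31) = 0.81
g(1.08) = -1.24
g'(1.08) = -2.41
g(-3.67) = 2.90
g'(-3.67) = 0.52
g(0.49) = -0.46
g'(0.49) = -0.58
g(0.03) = -0.36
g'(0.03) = 0.11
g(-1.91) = 13.73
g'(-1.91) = 65.59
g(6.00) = 2.52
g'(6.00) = -0.12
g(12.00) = 2.27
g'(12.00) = -0.01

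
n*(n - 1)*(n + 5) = n^3 + 4*n^2 - 5*n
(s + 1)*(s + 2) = s^2 + 3*s + 2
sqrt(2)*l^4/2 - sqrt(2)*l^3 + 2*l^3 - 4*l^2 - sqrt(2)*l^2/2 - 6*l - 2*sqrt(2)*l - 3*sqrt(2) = (l - 3)*(l + sqrt(2))^2*(sqrt(2)*l/2 + sqrt(2)/2)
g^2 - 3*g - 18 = (g - 6)*(g + 3)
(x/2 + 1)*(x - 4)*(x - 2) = x^3/2 - 2*x^2 - 2*x + 8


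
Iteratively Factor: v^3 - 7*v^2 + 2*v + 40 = (v + 2)*(v^2 - 9*v + 20) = (v - 5)*(v + 2)*(v - 4)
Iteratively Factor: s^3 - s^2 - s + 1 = (s + 1)*(s^2 - 2*s + 1) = (s - 1)*(s + 1)*(s - 1)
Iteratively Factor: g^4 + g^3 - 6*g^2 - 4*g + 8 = (g + 2)*(g^3 - g^2 - 4*g + 4) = (g - 1)*(g + 2)*(g^2 - 4) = (g - 1)*(g + 2)^2*(g - 2)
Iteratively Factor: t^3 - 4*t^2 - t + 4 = (t + 1)*(t^2 - 5*t + 4) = (t - 4)*(t + 1)*(t - 1)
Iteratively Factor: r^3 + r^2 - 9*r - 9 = (r + 1)*(r^2 - 9) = (r - 3)*(r + 1)*(r + 3)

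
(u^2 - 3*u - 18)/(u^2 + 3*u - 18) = (u^2 - 3*u - 18)/(u^2 + 3*u - 18)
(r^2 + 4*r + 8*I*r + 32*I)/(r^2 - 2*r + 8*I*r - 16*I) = (r + 4)/(r - 2)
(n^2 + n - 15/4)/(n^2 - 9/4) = (2*n + 5)/(2*n + 3)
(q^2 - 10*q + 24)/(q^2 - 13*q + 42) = (q - 4)/(q - 7)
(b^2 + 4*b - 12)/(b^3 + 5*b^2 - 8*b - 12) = 1/(b + 1)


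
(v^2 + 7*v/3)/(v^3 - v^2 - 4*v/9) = 3*(3*v + 7)/(9*v^2 - 9*v - 4)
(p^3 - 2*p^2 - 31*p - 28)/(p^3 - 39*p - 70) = (p^2 + 5*p + 4)/(p^2 + 7*p + 10)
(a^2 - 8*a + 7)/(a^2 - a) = (a - 7)/a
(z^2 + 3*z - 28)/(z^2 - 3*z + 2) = (z^2 + 3*z - 28)/(z^2 - 3*z + 2)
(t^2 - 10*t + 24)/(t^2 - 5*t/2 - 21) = 2*(t - 4)/(2*t + 7)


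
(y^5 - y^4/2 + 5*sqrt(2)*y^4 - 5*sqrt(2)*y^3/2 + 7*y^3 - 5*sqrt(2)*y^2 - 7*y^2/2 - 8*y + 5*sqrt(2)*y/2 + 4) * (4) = 4*y^5 - 2*y^4 + 20*sqrt(2)*y^4 - 10*sqrt(2)*y^3 + 28*y^3 - 20*sqrt(2)*y^2 - 14*y^2 - 32*y + 10*sqrt(2)*y + 16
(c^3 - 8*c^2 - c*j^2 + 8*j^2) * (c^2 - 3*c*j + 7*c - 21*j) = c^5 - 3*c^4*j - c^4 - c^3*j^2 + 3*c^3*j - 56*c^3 + 3*c^2*j^3 + c^2*j^2 + 168*c^2*j - 3*c*j^3 + 56*c*j^2 - 168*j^3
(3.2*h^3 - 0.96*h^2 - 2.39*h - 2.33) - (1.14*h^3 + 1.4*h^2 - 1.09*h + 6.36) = 2.06*h^3 - 2.36*h^2 - 1.3*h - 8.69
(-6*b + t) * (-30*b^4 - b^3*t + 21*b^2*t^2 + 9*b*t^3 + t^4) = 180*b^5 - 24*b^4*t - 127*b^3*t^2 - 33*b^2*t^3 + 3*b*t^4 + t^5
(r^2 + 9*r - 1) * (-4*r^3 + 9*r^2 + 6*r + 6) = -4*r^5 - 27*r^4 + 91*r^3 + 51*r^2 + 48*r - 6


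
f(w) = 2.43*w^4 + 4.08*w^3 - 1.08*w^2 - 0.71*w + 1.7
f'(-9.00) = -6075.71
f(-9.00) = 12889.52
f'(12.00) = 18532.09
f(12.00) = 57276.38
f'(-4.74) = -750.61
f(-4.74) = 772.94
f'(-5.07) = -941.88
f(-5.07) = 1051.42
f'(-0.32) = 0.92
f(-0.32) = 1.71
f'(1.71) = 79.99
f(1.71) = 38.51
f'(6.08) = 2623.25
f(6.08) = 4195.09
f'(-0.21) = 0.19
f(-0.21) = 1.77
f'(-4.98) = -886.87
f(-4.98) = 969.14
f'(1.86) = 100.16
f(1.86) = 51.98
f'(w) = 9.72*w^3 + 12.24*w^2 - 2.16*w - 0.71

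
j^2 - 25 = (j - 5)*(j + 5)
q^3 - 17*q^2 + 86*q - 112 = (q - 8)*(q - 7)*(q - 2)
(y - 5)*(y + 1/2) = y^2 - 9*y/2 - 5/2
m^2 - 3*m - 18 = (m - 6)*(m + 3)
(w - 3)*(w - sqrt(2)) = w^2 - 3*w - sqrt(2)*w + 3*sqrt(2)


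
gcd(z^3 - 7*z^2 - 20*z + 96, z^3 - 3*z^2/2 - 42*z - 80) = z^2 - 4*z - 32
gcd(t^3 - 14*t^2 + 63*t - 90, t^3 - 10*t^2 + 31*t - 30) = t^2 - 8*t + 15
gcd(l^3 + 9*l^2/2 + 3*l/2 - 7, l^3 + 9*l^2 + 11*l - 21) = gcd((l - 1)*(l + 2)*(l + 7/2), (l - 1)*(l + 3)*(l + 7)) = l - 1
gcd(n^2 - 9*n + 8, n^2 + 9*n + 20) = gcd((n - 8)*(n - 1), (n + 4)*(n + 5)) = 1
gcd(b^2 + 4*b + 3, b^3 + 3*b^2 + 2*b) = b + 1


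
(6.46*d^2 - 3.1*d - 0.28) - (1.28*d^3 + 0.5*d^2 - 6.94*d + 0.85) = -1.28*d^3 + 5.96*d^2 + 3.84*d - 1.13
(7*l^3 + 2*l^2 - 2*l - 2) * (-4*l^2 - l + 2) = -28*l^5 - 15*l^4 + 20*l^3 + 14*l^2 - 2*l - 4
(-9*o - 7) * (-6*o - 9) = 54*o^2 + 123*o + 63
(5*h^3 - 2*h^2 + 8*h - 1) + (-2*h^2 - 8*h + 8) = 5*h^3 - 4*h^2 + 7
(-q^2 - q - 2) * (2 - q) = q^3 - q^2 - 4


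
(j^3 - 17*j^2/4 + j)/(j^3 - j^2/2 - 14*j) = (4*j - 1)/(2*(2*j + 7))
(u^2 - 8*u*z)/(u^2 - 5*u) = (u - 8*z)/(u - 5)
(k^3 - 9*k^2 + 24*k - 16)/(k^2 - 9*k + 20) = (k^2 - 5*k + 4)/(k - 5)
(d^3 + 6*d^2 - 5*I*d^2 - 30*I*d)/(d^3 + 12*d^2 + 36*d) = (d - 5*I)/(d + 6)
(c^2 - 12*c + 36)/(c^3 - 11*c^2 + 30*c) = (c - 6)/(c*(c - 5))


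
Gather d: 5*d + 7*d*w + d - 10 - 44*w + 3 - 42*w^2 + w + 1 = d*(7*w + 6) - 42*w^2 - 43*w - 6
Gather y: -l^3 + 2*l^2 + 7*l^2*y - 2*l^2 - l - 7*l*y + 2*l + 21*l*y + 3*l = -l^3 + 4*l + y*(7*l^2 + 14*l)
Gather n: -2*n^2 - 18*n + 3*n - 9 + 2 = -2*n^2 - 15*n - 7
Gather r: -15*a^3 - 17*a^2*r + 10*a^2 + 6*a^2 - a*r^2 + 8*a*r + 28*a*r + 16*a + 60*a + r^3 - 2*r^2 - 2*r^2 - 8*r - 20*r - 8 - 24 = -15*a^3 + 16*a^2 + 76*a + r^3 + r^2*(-a - 4) + r*(-17*a^2 + 36*a - 28) - 32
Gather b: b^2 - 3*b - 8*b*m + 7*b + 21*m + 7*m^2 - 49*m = b^2 + b*(4 - 8*m) + 7*m^2 - 28*m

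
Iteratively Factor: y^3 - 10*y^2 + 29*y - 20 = (y - 4)*(y^2 - 6*y + 5) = (y - 5)*(y - 4)*(y - 1)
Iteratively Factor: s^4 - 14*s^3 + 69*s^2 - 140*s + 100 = (s - 5)*(s^3 - 9*s^2 + 24*s - 20) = (s - 5)^2*(s^2 - 4*s + 4) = (s - 5)^2*(s - 2)*(s - 2)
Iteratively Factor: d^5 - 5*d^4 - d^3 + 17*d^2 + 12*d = (d + 1)*(d^4 - 6*d^3 + 5*d^2 + 12*d) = (d - 3)*(d + 1)*(d^3 - 3*d^2 - 4*d) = (d - 3)*(d + 1)^2*(d^2 - 4*d) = (d - 4)*(d - 3)*(d + 1)^2*(d)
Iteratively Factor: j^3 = (j)*(j^2) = j^2*(j)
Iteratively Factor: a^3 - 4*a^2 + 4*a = (a - 2)*(a^2 - 2*a) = a*(a - 2)*(a - 2)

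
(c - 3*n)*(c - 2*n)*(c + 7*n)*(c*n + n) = c^4*n + 2*c^3*n^2 + c^3*n - 29*c^2*n^3 + 2*c^2*n^2 + 42*c*n^4 - 29*c*n^3 + 42*n^4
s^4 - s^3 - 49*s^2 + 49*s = s*(s - 7)*(s - 1)*(s + 7)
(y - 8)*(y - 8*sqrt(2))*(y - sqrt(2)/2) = y^3 - 17*sqrt(2)*y^2/2 - 8*y^2 + 8*y + 68*sqrt(2)*y - 64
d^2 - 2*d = d*(d - 2)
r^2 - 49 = (r - 7)*(r + 7)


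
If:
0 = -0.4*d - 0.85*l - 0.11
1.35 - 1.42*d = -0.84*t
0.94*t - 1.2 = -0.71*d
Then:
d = 1.18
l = -0.68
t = 0.39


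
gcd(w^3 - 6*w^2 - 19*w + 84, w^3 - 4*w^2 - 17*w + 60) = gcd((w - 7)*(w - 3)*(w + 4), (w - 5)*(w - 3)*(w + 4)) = w^2 + w - 12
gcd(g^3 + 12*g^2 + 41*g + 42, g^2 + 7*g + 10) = g + 2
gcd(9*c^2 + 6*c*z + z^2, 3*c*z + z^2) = 3*c + z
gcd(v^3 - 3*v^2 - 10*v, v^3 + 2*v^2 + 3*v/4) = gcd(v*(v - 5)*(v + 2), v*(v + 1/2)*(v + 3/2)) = v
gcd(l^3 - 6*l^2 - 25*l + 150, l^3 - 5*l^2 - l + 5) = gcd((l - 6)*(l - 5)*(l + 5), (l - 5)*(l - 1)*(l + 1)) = l - 5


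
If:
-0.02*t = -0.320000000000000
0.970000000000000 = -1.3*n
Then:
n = -0.75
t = 16.00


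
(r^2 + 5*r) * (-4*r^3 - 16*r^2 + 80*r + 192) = -4*r^5 - 36*r^4 + 592*r^2 + 960*r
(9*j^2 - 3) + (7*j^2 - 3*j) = 16*j^2 - 3*j - 3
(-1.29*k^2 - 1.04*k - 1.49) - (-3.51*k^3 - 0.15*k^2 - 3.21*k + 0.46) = 3.51*k^3 - 1.14*k^2 + 2.17*k - 1.95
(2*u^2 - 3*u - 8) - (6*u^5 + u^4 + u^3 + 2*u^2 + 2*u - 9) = -6*u^5 - u^4 - u^3 - 5*u + 1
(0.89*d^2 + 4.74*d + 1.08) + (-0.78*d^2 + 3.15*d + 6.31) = 0.11*d^2 + 7.89*d + 7.39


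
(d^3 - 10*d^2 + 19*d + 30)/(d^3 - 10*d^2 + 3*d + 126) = (d^2 - 4*d - 5)/(d^2 - 4*d - 21)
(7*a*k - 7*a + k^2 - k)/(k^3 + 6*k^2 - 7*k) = (7*a + k)/(k*(k + 7))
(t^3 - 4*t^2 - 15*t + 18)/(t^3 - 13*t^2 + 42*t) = (t^2 + 2*t - 3)/(t*(t - 7))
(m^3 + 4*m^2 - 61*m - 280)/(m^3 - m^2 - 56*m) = (m + 5)/m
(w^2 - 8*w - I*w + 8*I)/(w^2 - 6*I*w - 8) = (-w^2 + 8*w + I*w - 8*I)/(-w^2 + 6*I*w + 8)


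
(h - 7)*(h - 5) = h^2 - 12*h + 35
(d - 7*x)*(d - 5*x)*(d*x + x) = d^3*x - 12*d^2*x^2 + d^2*x + 35*d*x^3 - 12*d*x^2 + 35*x^3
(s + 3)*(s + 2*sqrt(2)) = s^2 + 2*sqrt(2)*s + 3*s + 6*sqrt(2)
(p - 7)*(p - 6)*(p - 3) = p^3 - 16*p^2 + 81*p - 126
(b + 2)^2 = b^2 + 4*b + 4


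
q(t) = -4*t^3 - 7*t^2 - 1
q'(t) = -12*t^2 - 14*t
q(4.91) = -643.24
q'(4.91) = -358.04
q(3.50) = -258.25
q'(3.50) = -196.00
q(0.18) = -1.25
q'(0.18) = -2.91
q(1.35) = -23.60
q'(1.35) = -40.77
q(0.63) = -4.78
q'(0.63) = -13.58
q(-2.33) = 11.60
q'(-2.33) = -32.53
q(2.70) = -130.76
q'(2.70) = -125.28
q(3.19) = -202.08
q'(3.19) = -166.77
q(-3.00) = 44.00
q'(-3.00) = -66.00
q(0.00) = -1.00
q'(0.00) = 0.00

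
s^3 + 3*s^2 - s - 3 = (s - 1)*(s + 1)*(s + 3)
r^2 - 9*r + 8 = (r - 8)*(r - 1)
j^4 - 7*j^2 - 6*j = j*(j - 3)*(j + 1)*(j + 2)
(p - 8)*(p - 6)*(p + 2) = p^3 - 12*p^2 + 20*p + 96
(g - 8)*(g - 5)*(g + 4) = g^3 - 9*g^2 - 12*g + 160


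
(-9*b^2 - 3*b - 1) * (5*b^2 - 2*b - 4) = -45*b^4 + 3*b^3 + 37*b^2 + 14*b + 4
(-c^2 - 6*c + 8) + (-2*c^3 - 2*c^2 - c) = -2*c^3 - 3*c^2 - 7*c + 8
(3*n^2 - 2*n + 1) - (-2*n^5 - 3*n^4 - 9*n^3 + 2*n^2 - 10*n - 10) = 2*n^5 + 3*n^4 + 9*n^3 + n^2 + 8*n + 11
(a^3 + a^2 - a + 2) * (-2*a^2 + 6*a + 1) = -2*a^5 + 4*a^4 + 9*a^3 - 9*a^2 + 11*a + 2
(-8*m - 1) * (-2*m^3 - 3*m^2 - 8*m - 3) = 16*m^4 + 26*m^3 + 67*m^2 + 32*m + 3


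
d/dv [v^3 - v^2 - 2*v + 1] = 3*v^2 - 2*v - 2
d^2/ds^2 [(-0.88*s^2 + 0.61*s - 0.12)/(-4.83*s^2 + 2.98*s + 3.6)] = (-3.12887400000002*s^3 + 108.605448*s^2 - 74.003328*s + 42.202176)/(112.678587*s^6 - 208.560366*s^5 - 123.275124*s^4 + 284.433848*s^3 + 91.88208*s^2 - 115.8624*s - 46.656)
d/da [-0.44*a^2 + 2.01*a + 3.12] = 2.01 - 0.88*a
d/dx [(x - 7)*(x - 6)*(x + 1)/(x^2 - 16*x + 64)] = (x^3 - 24*x^2 + 163*x - 316)/(x^3 - 24*x^2 + 192*x - 512)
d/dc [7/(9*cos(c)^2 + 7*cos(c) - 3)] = 7*(18*cos(c) + 7)*sin(c)/(9*cos(c)^2 + 7*cos(c) - 3)^2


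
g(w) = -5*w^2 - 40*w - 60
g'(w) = -10*w - 40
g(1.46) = -129.06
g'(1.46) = -54.60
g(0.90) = -100.05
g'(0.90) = -49.00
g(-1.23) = -18.36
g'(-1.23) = -27.70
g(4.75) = -362.81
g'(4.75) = -87.50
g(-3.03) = 15.30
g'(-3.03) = -9.70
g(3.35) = -250.11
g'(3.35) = -73.50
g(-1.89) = -2.26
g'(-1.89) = -21.10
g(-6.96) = -23.81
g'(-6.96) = 29.60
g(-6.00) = 0.00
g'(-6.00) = 20.00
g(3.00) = -225.00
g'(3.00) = -70.00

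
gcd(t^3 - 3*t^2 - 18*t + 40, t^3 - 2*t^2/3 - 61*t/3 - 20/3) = t^2 - t - 20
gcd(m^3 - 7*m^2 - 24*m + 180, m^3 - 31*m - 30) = m^2 - m - 30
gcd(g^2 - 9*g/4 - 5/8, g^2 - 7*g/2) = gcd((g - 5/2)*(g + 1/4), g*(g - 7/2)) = 1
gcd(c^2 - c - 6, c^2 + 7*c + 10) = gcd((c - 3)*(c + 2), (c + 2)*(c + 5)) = c + 2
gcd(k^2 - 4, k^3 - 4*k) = k^2 - 4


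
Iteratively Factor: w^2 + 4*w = (w + 4)*(w)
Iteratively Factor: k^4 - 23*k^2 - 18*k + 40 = (k + 4)*(k^3 - 4*k^2 - 7*k + 10) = (k - 5)*(k + 4)*(k^2 + k - 2) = (k - 5)*(k - 1)*(k + 4)*(k + 2)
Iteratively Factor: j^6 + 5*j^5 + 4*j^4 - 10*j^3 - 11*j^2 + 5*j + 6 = (j + 1)*(j^5 + 4*j^4 - 10*j^2 - j + 6) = (j + 1)*(j + 2)*(j^4 + 2*j^3 - 4*j^2 - 2*j + 3) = (j - 1)*(j + 1)*(j + 2)*(j^3 + 3*j^2 - j - 3) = (j - 1)*(j + 1)*(j + 2)*(j + 3)*(j^2 - 1) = (j - 1)^2*(j + 1)*(j + 2)*(j + 3)*(j + 1)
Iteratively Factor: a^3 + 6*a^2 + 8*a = (a + 2)*(a^2 + 4*a) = a*(a + 2)*(a + 4)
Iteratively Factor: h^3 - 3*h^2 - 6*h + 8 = (h - 1)*(h^2 - 2*h - 8) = (h - 1)*(h + 2)*(h - 4)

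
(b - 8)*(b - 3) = b^2 - 11*b + 24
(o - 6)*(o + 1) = o^2 - 5*o - 6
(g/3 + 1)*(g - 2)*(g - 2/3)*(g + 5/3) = g^4/3 + 2*g^3/3 - 55*g^2/27 - 64*g/27 + 20/9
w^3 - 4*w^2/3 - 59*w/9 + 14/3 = (w - 3)*(w - 2/3)*(w + 7/3)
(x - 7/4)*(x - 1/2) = x^2 - 9*x/4 + 7/8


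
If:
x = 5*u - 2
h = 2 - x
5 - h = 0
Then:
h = 5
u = -1/5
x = -3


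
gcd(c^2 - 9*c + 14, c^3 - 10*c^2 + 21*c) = c - 7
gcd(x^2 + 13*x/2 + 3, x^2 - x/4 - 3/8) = x + 1/2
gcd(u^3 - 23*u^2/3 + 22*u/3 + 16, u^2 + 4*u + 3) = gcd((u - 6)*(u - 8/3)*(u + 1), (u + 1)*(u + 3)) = u + 1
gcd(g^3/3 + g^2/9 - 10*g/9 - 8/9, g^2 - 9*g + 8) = 1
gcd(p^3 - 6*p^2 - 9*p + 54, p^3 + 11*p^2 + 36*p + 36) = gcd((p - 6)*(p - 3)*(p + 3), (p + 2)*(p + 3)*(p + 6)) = p + 3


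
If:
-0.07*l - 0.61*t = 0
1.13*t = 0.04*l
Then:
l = 0.00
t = 0.00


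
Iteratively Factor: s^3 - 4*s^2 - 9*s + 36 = (s + 3)*(s^2 - 7*s + 12) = (s - 4)*(s + 3)*(s - 3)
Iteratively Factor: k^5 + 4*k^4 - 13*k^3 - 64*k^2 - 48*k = (k + 3)*(k^4 + k^3 - 16*k^2 - 16*k) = k*(k + 3)*(k^3 + k^2 - 16*k - 16) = k*(k + 3)*(k + 4)*(k^2 - 3*k - 4) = k*(k + 1)*(k + 3)*(k + 4)*(k - 4)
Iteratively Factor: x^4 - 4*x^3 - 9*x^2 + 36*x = (x - 3)*(x^3 - x^2 - 12*x) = x*(x - 3)*(x^2 - x - 12) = x*(x - 4)*(x - 3)*(x + 3)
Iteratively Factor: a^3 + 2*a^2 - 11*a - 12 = (a + 1)*(a^2 + a - 12) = (a - 3)*(a + 1)*(a + 4)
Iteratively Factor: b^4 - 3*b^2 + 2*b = (b + 2)*(b^3 - 2*b^2 + b) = (b - 1)*(b + 2)*(b^2 - b) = b*(b - 1)*(b + 2)*(b - 1)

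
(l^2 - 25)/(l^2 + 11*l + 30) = (l - 5)/(l + 6)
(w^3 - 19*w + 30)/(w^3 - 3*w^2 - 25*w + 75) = (w - 2)/(w - 5)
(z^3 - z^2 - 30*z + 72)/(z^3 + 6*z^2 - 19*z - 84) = (z^2 + 3*z - 18)/(z^2 + 10*z + 21)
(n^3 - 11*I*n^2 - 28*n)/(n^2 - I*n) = (n^2 - 11*I*n - 28)/(n - I)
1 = 1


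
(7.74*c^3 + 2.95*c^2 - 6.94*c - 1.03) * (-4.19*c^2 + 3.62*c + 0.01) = -32.4306*c^5 + 15.6583*c^4 + 39.835*c^3 - 20.7776*c^2 - 3.798*c - 0.0103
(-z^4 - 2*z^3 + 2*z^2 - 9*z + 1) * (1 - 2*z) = 2*z^5 + 3*z^4 - 6*z^3 + 20*z^2 - 11*z + 1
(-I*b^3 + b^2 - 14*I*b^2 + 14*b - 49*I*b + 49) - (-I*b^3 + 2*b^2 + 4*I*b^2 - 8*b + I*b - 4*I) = -b^2 - 18*I*b^2 + 22*b - 50*I*b + 49 + 4*I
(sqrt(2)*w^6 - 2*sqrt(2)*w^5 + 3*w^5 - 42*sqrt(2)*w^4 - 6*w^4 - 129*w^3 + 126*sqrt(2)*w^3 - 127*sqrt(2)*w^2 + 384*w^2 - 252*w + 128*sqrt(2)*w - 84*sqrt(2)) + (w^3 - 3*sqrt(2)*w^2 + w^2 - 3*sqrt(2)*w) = sqrt(2)*w^6 - 2*sqrt(2)*w^5 + 3*w^5 - 42*sqrt(2)*w^4 - 6*w^4 - 128*w^3 + 126*sqrt(2)*w^3 - 130*sqrt(2)*w^2 + 385*w^2 - 252*w + 125*sqrt(2)*w - 84*sqrt(2)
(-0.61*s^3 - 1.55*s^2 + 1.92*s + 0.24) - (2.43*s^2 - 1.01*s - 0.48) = -0.61*s^3 - 3.98*s^2 + 2.93*s + 0.72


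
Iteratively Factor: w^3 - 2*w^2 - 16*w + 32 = (w + 4)*(w^2 - 6*w + 8) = (w - 2)*(w + 4)*(w - 4)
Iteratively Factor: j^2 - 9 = (j + 3)*(j - 3)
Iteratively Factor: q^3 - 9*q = (q + 3)*(q^2 - 3*q) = (q - 3)*(q + 3)*(q)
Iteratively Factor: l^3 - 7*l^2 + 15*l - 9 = (l - 3)*(l^2 - 4*l + 3) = (l - 3)^2*(l - 1)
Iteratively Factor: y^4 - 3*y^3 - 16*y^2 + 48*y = (y - 3)*(y^3 - 16*y) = y*(y - 3)*(y^2 - 16) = y*(y - 3)*(y + 4)*(y - 4)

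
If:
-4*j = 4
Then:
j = -1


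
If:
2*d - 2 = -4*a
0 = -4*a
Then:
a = 0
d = 1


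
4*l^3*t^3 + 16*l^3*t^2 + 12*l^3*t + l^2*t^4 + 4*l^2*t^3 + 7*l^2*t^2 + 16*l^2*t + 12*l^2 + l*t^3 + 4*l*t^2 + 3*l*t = (4*l + t)*(t + 3)*(l*t + 1)*(l*t + l)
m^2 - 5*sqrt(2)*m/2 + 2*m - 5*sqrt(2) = (m + 2)*(m - 5*sqrt(2)/2)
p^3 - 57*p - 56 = (p - 8)*(p + 1)*(p + 7)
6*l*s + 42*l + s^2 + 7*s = (6*l + s)*(s + 7)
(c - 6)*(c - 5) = c^2 - 11*c + 30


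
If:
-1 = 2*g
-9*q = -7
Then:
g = -1/2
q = 7/9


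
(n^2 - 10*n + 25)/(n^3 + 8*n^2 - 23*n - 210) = (n - 5)/(n^2 + 13*n + 42)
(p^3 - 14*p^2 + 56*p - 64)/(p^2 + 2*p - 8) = (p^2 - 12*p + 32)/(p + 4)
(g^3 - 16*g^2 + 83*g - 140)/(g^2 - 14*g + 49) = (g^2 - 9*g + 20)/(g - 7)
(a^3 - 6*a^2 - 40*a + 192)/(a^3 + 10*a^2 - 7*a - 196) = (a^2 - 2*a - 48)/(a^2 + 14*a + 49)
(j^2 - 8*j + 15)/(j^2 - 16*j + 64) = (j^2 - 8*j + 15)/(j^2 - 16*j + 64)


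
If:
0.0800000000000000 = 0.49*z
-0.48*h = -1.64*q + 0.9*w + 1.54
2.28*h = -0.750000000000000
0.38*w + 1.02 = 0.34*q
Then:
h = -0.33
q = -1.24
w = -3.79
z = 0.16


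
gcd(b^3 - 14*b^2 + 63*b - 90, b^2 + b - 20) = 1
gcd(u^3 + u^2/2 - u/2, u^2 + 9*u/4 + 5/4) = u + 1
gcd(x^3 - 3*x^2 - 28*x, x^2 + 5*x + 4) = x + 4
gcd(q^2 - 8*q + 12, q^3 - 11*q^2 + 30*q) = q - 6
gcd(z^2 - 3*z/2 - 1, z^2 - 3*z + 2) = z - 2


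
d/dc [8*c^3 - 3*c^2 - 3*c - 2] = 24*c^2 - 6*c - 3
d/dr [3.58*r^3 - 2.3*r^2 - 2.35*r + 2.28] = 10.74*r^2 - 4.6*r - 2.35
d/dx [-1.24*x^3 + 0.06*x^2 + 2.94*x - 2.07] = -3.72*x^2 + 0.12*x + 2.94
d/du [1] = 0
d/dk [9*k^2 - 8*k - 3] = 18*k - 8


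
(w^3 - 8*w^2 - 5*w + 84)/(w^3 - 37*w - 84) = (w - 4)/(w + 4)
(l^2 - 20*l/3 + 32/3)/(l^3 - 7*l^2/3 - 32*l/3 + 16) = (3*l - 8)/(3*l^2 + 5*l - 12)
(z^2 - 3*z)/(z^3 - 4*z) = (z - 3)/(z^2 - 4)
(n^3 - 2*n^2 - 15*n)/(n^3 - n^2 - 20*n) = (n + 3)/(n + 4)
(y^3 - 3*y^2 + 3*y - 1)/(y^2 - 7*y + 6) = (y^2 - 2*y + 1)/(y - 6)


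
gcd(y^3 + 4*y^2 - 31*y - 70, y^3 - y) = 1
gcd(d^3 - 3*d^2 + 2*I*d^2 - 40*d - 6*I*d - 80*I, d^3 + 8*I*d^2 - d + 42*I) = 1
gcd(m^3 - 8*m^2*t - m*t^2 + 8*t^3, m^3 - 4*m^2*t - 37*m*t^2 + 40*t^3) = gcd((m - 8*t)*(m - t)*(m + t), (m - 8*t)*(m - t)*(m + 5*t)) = m^2 - 9*m*t + 8*t^2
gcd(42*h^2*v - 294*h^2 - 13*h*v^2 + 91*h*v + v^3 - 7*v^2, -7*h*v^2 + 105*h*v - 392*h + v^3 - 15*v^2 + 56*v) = -7*h*v + 49*h + v^2 - 7*v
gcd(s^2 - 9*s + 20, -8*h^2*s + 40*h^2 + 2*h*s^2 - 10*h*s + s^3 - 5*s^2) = s - 5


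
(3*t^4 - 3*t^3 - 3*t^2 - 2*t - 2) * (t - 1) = 3*t^5 - 6*t^4 + t^2 + 2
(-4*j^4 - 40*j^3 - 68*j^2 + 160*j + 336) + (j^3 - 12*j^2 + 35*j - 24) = -4*j^4 - 39*j^3 - 80*j^2 + 195*j + 312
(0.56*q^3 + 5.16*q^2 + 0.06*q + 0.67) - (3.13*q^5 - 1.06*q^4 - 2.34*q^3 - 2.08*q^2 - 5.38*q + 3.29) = -3.13*q^5 + 1.06*q^4 + 2.9*q^3 + 7.24*q^2 + 5.44*q - 2.62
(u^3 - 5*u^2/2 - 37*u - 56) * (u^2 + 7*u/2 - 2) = u^5 + u^4 - 191*u^3/4 - 361*u^2/2 - 122*u + 112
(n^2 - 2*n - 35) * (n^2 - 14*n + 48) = n^4 - 16*n^3 + 41*n^2 + 394*n - 1680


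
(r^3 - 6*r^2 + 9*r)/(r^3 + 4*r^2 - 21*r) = (r - 3)/(r + 7)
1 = 1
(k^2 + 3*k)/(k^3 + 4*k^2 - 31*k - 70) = k*(k + 3)/(k^3 + 4*k^2 - 31*k - 70)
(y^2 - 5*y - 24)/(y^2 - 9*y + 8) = (y + 3)/(y - 1)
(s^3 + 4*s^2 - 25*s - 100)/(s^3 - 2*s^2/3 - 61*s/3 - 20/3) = 3*(s + 5)/(3*s + 1)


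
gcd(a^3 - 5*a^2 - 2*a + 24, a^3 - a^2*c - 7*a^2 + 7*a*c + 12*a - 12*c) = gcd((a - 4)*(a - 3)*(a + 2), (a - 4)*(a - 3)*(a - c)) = a^2 - 7*a + 12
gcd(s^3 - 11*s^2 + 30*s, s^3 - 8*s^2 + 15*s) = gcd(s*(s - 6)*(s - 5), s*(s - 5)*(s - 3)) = s^2 - 5*s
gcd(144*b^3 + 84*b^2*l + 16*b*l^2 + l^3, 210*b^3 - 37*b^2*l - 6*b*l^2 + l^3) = 6*b + l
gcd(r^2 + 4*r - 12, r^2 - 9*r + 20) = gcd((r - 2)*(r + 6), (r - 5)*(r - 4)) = 1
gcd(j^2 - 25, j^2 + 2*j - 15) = j + 5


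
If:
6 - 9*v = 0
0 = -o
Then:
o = 0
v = 2/3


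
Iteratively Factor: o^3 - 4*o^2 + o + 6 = (o - 3)*(o^2 - o - 2) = (o - 3)*(o - 2)*(o + 1)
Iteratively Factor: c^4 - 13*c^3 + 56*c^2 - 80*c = (c - 4)*(c^3 - 9*c^2 + 20*c) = (c - 5)*(c - 4)*(c^2 - 4*c) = (c - 5)*(c - 4)^2*(c)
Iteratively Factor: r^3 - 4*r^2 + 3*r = (r - 3)*(r^2 - r) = (r - 3)*(r - 1)*(r)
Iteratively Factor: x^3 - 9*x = (x - 3)*(x^2 + 3*x) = (x - 3)*(x + 3)*(x)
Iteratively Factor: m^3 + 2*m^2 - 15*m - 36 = (m - 4)*(m^2 + 6*m + 9) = (m - 4)*(m + 3)*(m + 3)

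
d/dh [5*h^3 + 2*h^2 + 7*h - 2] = 15*h^2 + 4*h + 7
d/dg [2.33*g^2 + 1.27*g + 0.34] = 4.66*g + 1.27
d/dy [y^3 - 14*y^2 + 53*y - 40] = 3*y^2 - 28*y + 53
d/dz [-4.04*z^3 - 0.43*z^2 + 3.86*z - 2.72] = -12.12*z^2 - 0.86*z + 3.86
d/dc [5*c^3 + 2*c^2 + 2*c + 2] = 15*c^2 + 4*c + 2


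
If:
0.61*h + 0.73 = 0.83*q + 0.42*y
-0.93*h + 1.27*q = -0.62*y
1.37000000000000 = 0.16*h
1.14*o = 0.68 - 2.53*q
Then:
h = 8.56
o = 41.49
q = -18.43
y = 50.59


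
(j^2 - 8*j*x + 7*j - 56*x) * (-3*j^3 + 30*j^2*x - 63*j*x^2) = -3*j^5 + 54*j^4*x - 21*j^4 - 303*j^3*x^2 + 378*j^3*x + 504*j^2*x^3 - 2121*j^2*x^2 + 3528*j*x^3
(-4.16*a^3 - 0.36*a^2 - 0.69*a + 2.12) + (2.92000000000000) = -4.16*a^3 - 0.36*a^2 - 0.69*a + 5.04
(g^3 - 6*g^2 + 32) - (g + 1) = g^3 - 6*g^2 - g + 31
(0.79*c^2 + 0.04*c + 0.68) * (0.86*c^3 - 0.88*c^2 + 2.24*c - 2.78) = 0.6794*c^5 - 0.6608*c^4 + 2.3192*c^3 - 2.705*c^2 + 1.412*c - 1.8904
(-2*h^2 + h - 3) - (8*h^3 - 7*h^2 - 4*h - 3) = -8*h^3 + 5*h^2 + 5*h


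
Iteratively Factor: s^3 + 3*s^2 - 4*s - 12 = (s - 2)*(s^2 + 5*s + 6) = (s - 2)*(s + 2)*(s + 3)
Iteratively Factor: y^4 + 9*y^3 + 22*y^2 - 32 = (y + 4)*(y^3 + 5*y^2 + 2*y - 8) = (y + 4)^2*(y^2 + y - 2) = (y + 2)*(y + 4)^2*(y - 1)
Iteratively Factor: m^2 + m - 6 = (m + 3)*(m - 2)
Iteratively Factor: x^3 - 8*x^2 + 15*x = (x)*(x^2 - 8*x + 15) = x*(x - 5)*(x - 3)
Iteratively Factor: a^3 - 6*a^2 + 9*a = (a)*(a^2 - 6*a + 9) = a*(a - 3)*(a - 3)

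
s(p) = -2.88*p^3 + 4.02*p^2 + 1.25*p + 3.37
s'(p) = -8.64*p^2 + 8.04*p + 1.25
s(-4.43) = 327.11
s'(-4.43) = -203.93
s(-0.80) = 6.42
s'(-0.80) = -10.71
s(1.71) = 2.86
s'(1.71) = -10.27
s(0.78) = 5.42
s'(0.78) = 2.26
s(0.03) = 3.41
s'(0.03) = 1.48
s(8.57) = -1503.41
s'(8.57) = -564.41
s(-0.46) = 3.93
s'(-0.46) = -4.28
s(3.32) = -53.56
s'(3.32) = -67.29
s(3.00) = -34.46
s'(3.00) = -52.39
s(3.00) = -34.46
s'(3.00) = -52.39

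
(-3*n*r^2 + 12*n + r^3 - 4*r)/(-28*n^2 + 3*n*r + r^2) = (-3*n*r^2 + 12*n + r^3 - 4*r)/(-28*n^2 + 3*n*r + r^2)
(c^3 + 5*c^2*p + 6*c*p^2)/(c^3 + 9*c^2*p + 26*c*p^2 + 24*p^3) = c/(c + 4*p)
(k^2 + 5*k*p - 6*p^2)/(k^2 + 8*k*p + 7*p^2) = (k^2 + 5*k*p - 6*p^2)/(k^2 + 8*k*p + 7*p^2)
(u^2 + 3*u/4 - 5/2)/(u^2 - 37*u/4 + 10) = (u + 2)/(u - 8)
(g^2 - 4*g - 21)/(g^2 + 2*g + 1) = (g^2 - 4*g - 21)/(g^2 + 2*g + 1)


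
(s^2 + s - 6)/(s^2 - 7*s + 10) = (s + 3)/(s - 5)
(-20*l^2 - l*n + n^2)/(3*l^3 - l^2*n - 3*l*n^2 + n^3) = (-20*l^2 - l*n + n^2)/(3*l^3 - l^2*n - 3*l*n^2 + n^3)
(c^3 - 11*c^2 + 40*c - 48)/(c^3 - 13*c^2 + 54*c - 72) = (c - 4)/(c - 6)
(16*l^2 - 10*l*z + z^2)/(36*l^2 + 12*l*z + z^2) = (16*l^2 - 10*l*z + z^2)/(36*l^2 + 12*l*z + z^2)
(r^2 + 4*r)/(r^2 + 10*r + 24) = r/(r + 6)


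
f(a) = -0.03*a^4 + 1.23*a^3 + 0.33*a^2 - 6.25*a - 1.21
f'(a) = -0.12*a^3 + 3.69*a^2 + 0.66*a - 6.25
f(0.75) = -5.20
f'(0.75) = -3.73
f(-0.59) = 2.34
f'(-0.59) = -5.33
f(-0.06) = -0.83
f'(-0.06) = -6.28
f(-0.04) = -0.96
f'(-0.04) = -6.27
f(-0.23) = 0.23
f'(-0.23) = -6.21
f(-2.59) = -5.53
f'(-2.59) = 18.88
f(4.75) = 93.10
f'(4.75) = 67.28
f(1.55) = -5.70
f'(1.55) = 3.19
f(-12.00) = -2626.21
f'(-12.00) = 724.55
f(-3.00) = -15.13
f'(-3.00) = 28.22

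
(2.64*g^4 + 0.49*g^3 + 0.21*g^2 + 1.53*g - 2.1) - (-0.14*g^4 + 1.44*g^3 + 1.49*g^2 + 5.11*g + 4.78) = 2.78*g^4 - 0.95*g^3 - 1.28*g^2 - 3.58*g - 6.88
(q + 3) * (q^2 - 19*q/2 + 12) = q^3 - 13*q^2/2 - 33*q/2 + 36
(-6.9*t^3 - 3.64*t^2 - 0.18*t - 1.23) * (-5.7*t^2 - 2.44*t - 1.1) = 39.33*t^5 + 37.584*t^4 + 17.4976*t^3 + 11.4542*t^2 + 3.1992*t + 1.353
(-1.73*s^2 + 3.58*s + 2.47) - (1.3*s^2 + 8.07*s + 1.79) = -3.03*s^2 - 4.49*s + 0.68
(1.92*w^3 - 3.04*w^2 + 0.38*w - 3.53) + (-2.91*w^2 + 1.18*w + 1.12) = 1.92*w^3 - 5.95*w^2 + 1.56*w - 2.41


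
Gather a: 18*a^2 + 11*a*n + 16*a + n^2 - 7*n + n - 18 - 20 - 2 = 18*a^2 + a*(11*n + 16) + n^2 - 6*n - 40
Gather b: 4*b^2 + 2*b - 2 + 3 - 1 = 4*b^2 + 2*b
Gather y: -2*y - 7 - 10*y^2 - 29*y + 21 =-10*y^2 - 31*y + 14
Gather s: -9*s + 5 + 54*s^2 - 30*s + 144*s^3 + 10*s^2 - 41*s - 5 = 144*s^3 + 64*s^2 - 80*s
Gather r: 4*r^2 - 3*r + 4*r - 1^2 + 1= 4*r^2 + r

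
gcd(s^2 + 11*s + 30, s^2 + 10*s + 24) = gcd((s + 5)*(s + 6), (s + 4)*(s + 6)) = s + 6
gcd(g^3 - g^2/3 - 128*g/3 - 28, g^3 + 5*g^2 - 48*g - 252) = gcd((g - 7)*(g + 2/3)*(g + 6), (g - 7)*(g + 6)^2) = g^2 - g - 42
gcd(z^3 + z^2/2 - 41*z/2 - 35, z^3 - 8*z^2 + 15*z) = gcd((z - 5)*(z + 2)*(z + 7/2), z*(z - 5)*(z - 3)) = z - 5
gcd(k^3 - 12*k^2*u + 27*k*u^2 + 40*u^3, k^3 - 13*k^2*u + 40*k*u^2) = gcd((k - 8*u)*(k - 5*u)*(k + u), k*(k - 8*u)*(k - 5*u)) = k^2 - 13*k*u + 40*u^2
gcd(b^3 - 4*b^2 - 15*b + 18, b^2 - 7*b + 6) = b^2 - 7*b + 6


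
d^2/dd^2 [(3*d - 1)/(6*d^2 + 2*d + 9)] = 4*(-27*d*(6*d^2 + 2*d + 9) + 2*(3*d - 1)*(6*d + 1)^2)/(6*d^2 + 2*d + 9)^3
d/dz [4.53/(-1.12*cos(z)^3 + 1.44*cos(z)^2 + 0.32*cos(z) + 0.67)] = (-15.2208*cos(z)^2 + 13.0464*cos(z) + 1.4496)*sin(z)/(-1.12*cos(z)^3 + 1.44*cos(z)^2 + 0.32*cos(z) + 0.67)^2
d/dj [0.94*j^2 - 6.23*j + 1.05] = 1.88*j - 6.23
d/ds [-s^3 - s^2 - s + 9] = -3*s^2 - 2*s - 1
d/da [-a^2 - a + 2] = -2*a - 1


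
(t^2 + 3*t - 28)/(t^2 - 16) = (t + 7)/(t + 4)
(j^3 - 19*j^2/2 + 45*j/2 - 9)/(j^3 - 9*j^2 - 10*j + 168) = (2*j^2 - 7*j + 3)/(2*(j^2 - 3*j - 28))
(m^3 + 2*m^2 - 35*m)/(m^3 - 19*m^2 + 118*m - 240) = m*(m + 7)/(m^2 - 14*m + 48)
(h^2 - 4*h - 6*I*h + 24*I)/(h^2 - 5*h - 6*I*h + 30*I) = (h - 4)/(h - 5)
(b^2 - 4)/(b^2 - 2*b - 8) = (b - 2)/(b - 4)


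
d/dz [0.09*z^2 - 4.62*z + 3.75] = 0.18*z - 4.62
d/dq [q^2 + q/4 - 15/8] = 2*q + 1/4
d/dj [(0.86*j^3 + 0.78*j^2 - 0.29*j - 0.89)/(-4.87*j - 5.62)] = (-8.3764*j^3 - 18.2982*j^2 - 8.7672*j - 2.7045)/(23.7169*j^2 + 54.7388*j + 31.5844)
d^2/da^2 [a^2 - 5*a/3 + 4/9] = 2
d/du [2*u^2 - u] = 4*u - 1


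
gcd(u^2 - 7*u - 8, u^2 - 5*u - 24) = u - 8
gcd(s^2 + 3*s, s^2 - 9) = s + 3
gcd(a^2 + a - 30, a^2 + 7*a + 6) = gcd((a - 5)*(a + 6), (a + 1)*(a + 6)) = a + 6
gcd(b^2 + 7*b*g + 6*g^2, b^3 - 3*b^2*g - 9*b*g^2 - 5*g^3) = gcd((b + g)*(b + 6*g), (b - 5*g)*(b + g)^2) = b + g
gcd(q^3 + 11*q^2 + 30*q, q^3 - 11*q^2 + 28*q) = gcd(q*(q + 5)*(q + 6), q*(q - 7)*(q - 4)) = q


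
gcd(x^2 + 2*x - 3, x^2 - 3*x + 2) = x - 1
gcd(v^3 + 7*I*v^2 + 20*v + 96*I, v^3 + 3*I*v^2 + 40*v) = v + 8*I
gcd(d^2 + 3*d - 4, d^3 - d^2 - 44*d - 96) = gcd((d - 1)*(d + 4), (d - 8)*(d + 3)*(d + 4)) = d + 4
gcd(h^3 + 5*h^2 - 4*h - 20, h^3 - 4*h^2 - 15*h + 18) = 1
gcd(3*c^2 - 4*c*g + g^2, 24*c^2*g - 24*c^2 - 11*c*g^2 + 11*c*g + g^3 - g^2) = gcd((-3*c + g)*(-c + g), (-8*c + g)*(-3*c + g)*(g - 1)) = 3*c - g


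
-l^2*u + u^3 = u*(-l + u)*(l + u)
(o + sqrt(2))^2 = o^2 + 2*sqrt(2)*o + 2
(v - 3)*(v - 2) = v^2 - 5*v + 6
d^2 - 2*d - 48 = (d - 8)*(d + 6)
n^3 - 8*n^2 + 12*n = n*(n - 6)*(n - 2)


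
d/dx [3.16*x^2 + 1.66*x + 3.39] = 6.32*x + 1.66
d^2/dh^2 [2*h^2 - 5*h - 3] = 4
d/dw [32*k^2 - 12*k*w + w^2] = -12*k + 2*w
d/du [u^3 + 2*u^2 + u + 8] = 3*u^2 + 4*u + 1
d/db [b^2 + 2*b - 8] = 2*b + 2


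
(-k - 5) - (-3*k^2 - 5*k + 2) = 3*k^2 + 4*k - 7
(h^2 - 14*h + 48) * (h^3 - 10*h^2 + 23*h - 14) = h^5 - 24*h^4 + 211*h^3 - 816*h^2 + 1300*h - 672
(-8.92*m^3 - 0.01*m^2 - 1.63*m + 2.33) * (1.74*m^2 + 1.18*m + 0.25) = -15.5208*m^5 - 10.543*m^4 - 5.078*m^3 + 2.1283*m^2 + 2.3419*m + 0.5825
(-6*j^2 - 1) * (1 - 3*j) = 18*j^3 - 6*j^2 + 3*j - 1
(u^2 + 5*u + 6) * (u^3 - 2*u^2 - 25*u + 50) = u^5 + 3*u^4 - 29*u^3 - 87*u^2 + 100*u + 300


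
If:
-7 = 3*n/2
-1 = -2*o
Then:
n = -14/3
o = 1/2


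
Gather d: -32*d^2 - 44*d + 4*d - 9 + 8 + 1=-32*d^2 - 40*d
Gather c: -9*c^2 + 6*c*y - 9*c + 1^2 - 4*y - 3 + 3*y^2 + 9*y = -9*c^2 + c*(6*y - 9) + 3*y^2 + 5*y - 2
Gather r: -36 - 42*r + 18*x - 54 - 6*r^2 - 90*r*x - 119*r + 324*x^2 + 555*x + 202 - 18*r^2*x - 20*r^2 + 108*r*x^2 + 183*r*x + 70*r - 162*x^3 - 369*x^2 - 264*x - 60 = r^2*(-18*x - 26) + r*(108*x^2 + 93*x - 91) - 162*x^3 - 45*x^2 + 309*x + 52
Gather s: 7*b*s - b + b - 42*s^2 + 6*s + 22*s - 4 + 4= -42*s^2 + s*(7*b + 28)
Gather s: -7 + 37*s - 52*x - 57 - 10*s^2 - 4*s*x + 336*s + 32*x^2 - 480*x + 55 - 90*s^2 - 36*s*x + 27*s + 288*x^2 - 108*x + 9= -100*s^2 + s*(400 - 40*x) + 320*x^2 - 640*x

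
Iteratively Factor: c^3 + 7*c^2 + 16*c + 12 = (c + 3)*(c^2 + 4*c + 4) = (c + 2)*(c + 3)*(c + 2)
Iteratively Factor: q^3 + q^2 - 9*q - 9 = (q - 3)*(q^2 + 4*q + 3) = (q - 3)*(q + 1)*(q + 3)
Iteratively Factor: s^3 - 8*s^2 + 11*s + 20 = (s - 5)*(s^2 - 3*s - 4) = (s - 5)*(s - 4)*(s + 1)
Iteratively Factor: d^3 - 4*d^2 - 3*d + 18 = (d - 3)*(d^2 - d - 6) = (d - 3)*(d + 2)*(d - 3)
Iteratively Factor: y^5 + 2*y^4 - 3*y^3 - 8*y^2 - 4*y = (y + 2)*(y^4 - 3*y^2 - 2*y) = y*(y + 2)*(y^3 - 3*y - 2) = y*(y + 1)*(y + 2)*(y^2 - y - 2) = y*(y - 2)*(y + 1)*(y + 2)*(y + 1)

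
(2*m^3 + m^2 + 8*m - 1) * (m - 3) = 2*m^4 - 5*m^3 + 5*m^2 - 25*m + 3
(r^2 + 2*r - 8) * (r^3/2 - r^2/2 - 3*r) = r^5/2 + r^4/2 - 8*r^3 - 2*r^2 + 24*r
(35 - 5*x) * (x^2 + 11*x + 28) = -5*x^3 - 20*x^2 + 245*x + 980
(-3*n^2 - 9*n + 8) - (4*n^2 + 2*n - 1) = -7*n^2 - 11*n + 9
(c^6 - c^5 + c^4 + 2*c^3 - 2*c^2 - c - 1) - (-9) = c^6 - c^5 + c^4 + 2*c^3 - 2*c^2 - c + 8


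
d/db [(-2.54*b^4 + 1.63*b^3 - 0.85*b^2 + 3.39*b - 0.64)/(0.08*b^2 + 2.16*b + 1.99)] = (-0.4064*b^5 - 16.3288*b^4 - 13.1768*b^3 + 7.6239*b^2 - 3.2806*b + 8.1285)/(0.0064*b^4 + 0.3456*b^3 + 4.984*b^2 + 8.5968*b + 3.9601)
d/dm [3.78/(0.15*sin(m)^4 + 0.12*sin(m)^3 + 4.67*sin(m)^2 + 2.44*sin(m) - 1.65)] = (-37.0062*sin(m) + 0.567*sin(3*m) + 0.6804*cos(2*m) - 9.9036)*cos(m)/(0.15*sin(m)^4 + 0.12*sin(m)^3 + 4.67*sin(m)^2 + 2.44*sin(m) - 1.65)^2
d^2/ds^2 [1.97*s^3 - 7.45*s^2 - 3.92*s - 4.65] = 11.82*s - 14.9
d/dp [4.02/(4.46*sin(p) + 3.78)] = -17.9292*cos(p)/(4.46*sin(p) + 3.78)^2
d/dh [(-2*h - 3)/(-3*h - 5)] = (3*h + 5)^(-2)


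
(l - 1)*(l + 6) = l^2 + 5*l - 6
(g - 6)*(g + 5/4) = g^2 - 19*g/4 - 15/2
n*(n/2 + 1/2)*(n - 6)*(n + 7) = n^4/2 + n^3 - 41*n^2/2 - 21*n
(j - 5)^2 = j^2 - 10*j + 25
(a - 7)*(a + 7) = a^2 - 49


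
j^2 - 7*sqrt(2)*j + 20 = (j - 5*sqrt(2))*(j - 2*sqrt(2))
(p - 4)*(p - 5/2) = p^2 - 13*p/2 + 10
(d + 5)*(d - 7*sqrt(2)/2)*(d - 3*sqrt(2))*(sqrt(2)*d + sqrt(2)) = sqrt(2)*d^4 - 13*d^3 + 6*sqrt(2)*d^3 - 78*d^2 + 26*sqrt(2)*d^2 - 65*d + 126*sqrt(2)*d + 105*sqrt(2)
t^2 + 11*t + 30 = (t + 5)*(t + 6)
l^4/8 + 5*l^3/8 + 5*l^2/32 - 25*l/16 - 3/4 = (l/4 + 1)*(l/2 + 1)*(l - 3/2)*(l + 1/2)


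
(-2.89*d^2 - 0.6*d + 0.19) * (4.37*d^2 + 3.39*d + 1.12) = -12.6293*d^4 - 12.4191*d^3 - 4.4405*d^2 - 0.0279*d + 0.2128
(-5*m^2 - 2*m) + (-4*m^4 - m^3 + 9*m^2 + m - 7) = -4*m^4 - m^3 + 4*m^2 - m - 7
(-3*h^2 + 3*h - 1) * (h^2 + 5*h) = -3*h^4 - 12*h^3 + 14*h^2 - 5*h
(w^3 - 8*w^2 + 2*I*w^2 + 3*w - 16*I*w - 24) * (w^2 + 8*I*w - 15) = w^5 - 8*w^4 + 10*I*w^4 - 28*w^3 - 80*I*w^3 + 224*w^2 - 6*I*w^2 - 45*w + 48*I*w + 360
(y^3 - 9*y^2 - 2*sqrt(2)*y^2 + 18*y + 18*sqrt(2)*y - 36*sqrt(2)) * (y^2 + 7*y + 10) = y^5 - 2*sqrt(2)*y^4 - 2*y^4 - 35*y^3 + 4*sqrt(2)*y^3 + 36*y^2 + 70*sqrt(2)*y^2 - 72*sqrt(2)*y + 180*y - 360*sqrt(2)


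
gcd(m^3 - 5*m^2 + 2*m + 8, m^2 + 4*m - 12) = m - 2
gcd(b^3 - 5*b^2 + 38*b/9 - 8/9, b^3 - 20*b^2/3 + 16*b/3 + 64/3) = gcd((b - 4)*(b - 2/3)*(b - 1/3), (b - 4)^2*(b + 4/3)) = b - 4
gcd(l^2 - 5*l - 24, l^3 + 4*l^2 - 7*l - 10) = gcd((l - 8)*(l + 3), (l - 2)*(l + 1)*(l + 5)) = 1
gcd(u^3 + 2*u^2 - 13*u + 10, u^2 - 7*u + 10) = u - 2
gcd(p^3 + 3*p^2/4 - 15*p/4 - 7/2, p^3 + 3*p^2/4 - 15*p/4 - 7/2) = p^3 + 3*p^2/4 - 15*p/4 - 7/2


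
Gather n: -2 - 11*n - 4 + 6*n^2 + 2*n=6*n^2 - 9*n - 6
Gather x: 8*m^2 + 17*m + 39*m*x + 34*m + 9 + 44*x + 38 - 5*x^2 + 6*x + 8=8*m^2 + 51*m - 5*x^2 + x*(39*m + 50) + 55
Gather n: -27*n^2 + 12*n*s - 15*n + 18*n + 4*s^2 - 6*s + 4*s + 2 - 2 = -27*n^2 + n*(12*s + 3) + 4*s^2 - 2*s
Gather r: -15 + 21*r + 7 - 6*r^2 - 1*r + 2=-6*r^2 + 20*r - 6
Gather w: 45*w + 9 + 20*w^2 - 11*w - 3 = 20*w^2 + 34*w + 6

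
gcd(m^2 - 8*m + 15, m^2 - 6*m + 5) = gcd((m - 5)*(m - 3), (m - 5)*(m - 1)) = m - 5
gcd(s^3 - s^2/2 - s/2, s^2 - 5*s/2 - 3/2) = s + 1/2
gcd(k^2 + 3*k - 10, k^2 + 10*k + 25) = k + 5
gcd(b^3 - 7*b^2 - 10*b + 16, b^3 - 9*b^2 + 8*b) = b^2 - 9*b + 8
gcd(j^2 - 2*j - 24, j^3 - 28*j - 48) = j^2 - 2*j - 24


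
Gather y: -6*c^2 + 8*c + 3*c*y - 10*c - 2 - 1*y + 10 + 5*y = -6*c^2 - 2*c + y*(3*c + 4) + 8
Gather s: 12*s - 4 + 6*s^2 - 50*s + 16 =6*s^2 - 38*s + 12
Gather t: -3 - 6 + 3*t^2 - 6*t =3*t^2 - 6*t - 9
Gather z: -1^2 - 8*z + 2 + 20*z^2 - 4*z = 20*z^2 - 12*z + 1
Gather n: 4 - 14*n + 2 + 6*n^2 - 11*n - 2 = 6*n^2 - 25*n + 4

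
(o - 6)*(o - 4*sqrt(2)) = o^2 - 6*o - 4*sqrt(2)*o + 24*sqrt(2)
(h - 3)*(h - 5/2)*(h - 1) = h^3 - 13*h^2/2 + 13*h - 15/2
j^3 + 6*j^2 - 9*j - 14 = (j - 2)*(j + 1)*(j + 7)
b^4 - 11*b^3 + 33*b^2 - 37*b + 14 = (b - 7)*(b - 2)*(b - 1)^2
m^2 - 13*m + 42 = (m - 7)*(m - 6)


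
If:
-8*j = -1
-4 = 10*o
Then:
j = 1/8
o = -2/5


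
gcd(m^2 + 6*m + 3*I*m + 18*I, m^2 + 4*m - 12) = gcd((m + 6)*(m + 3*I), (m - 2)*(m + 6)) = m + 6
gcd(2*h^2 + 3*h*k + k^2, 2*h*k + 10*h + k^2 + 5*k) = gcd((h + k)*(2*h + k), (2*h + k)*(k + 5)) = 2*h + k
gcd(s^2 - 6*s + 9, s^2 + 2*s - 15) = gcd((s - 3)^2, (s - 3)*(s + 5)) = s - 3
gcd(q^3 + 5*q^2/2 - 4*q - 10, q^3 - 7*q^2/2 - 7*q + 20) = q^2 + q/2 - 5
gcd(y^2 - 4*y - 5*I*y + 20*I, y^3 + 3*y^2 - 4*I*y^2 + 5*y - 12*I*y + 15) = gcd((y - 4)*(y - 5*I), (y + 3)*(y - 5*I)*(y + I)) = y - 5*I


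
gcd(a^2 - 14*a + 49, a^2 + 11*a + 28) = 1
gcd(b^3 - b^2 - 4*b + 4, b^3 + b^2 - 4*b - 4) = b^2 - 4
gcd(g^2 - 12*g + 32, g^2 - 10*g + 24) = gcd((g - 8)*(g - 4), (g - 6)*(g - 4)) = g - 4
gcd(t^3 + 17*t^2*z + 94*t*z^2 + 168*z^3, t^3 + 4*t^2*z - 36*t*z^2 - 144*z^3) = t^2 + 10*t*z + 24*z^2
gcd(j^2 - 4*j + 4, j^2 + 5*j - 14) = j - 2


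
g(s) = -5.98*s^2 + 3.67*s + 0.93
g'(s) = 3.67 - 11.96*s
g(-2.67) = -51.50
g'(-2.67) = 35.60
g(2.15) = -18.82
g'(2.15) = -22.04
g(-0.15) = 0.24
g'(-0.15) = 5.46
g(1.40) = -5.65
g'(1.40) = -13.07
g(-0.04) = 0.77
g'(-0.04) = 4.15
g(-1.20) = -12.09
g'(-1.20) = 18.02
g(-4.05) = -112.02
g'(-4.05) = 52.11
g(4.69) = -113.39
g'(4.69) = -52.42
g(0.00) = 0.93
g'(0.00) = 3.67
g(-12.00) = -904.23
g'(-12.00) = 147.19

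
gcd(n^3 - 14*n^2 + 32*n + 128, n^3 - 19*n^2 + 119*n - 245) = 1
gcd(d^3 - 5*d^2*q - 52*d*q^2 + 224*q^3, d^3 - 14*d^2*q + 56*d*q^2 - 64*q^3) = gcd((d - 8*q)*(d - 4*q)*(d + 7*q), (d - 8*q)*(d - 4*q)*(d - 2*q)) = d^2 - 12*d*q + 32*q^2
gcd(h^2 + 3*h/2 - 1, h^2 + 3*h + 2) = h + 2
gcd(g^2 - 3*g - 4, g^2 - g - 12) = g - 4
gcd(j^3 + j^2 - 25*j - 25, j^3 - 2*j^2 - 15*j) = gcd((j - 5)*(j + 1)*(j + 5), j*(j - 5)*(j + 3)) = j - 5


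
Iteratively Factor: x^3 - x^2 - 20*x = (x + 4)*(x^2 - 5*x) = (x - 5)*(x + 4)*(x)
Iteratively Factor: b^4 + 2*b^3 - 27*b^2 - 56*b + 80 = (b - 5)*(b^3 + 7*b^2 + 8*b - 16) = (b - 5)*(b - 1)*(b^2 + 8*b + 16) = (b - 5)*(b - 1)*(b + 4)*(b + 4)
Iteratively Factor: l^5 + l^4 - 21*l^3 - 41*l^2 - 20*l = (l + 1)*(l^4 - 21*l^2 - 20*l) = (l + 1)*(l + 4)*(l^3 - 4*l^2 - 5*l) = l*(l + 1)*(l + 4)*(l^2 - 4*l - 5) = l*(l - 5)*(l + 1)*(l + 4)*(l + 1)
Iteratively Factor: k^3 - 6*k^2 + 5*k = (k - 5)*(k^2 - k) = (k - 5)*(k - 1)*(k)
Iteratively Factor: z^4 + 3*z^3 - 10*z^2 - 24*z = (z)*(z^3 + 3*z^2 - 10*z - 24) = z*(z + 4)*(z^2 - z - 6) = z*(z - 3)*(z + 4)*(z + 2)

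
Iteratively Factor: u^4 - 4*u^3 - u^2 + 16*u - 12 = (u - 2)*(u^3 - 2*u^2 - 5*u + 6) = (u - 2)*(u + 2)*(u^2 - 4*u + 3) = (u - 2)*(u - 1)*(u + 2)*(u - 3)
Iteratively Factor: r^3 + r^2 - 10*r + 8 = (r - 1)*(r^2 + 2*r - 8) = (r - 2)*(r - 1)*(r + 4)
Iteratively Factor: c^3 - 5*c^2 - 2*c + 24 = (c - 3)*(c^2 - 2*c - 8) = (c - 3)*(c + 2)*(c - 4)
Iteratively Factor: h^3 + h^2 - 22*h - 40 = (h + 2)*(h^2 - h - 20) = (h + 2)*(h + 4)*(h - 5)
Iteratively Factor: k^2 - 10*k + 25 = (k - 5)*(k - 5)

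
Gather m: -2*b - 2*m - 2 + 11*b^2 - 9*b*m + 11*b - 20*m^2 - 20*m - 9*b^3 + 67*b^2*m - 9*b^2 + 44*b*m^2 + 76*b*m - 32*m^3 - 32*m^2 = -9*b^3 + 2*b^2 + 9*b - 32*m^3 + m^2*(44*b - 52) + m*(67*b^2 + 67*b - 22) - 2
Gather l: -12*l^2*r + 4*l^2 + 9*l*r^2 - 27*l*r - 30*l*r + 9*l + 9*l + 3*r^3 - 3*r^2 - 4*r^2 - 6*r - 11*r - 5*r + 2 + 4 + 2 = l^2*(4 - 12*r) + l*(9*r^2 - 57*r + 18) + 3*r^3 - 7*r^2 - 22*r + 8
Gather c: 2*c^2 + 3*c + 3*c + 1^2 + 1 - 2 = 2*c^2 + 6*c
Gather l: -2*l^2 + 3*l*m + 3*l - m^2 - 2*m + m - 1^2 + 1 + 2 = -2*l^2 + l*(3*m + 3) - m^2 - m + 2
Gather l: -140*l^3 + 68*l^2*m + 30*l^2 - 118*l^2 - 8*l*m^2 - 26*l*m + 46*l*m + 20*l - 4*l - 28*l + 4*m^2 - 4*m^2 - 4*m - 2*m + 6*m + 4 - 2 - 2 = -140*l^3 + l^2*(68*m - 88) + l*(-8*m^2 + 20*m - 12)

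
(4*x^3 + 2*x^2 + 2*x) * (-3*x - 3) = -12*x^4 - 18*x^3 - 12*x^2 - 6*x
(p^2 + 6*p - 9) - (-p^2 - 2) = 2*p^2 + 6*p - 7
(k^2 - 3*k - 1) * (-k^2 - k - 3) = -k^4 + 2*k^3 + k^2 + 10*k + 3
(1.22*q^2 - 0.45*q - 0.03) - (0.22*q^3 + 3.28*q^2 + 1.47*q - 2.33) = -0.22*q^3 - 2.06*q^2 - 1.92*q + 2.3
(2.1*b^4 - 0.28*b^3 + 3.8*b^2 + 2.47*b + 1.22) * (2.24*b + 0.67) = 4.704*b^5 + 0.7798*b^4 + 8.3244*b^3 + 8.0788*b^2 + 4.3877*b + 0.8174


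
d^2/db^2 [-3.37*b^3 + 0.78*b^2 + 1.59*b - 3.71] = 1.56 - 20.22*b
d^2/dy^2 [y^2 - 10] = 2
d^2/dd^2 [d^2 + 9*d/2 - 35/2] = 2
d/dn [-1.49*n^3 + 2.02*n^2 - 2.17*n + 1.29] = -4.47*n^2 + 4.04*n - 2.17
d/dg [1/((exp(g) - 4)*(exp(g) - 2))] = 2*(3 - exp(g))*exp(g)/(exp(4*g) - 12*exp(3*g) + 52*exp(2*g) - 96*exp(g) + 64)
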